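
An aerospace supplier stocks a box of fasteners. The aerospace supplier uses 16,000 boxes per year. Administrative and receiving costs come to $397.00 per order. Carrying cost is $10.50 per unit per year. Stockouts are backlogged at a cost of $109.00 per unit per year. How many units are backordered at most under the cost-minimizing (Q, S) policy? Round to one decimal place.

With planned backorders, Q* = √(2DS/H) · √((H+B)/B).
√(2DS/H) = √(2 × 16,000 × 397 / 10.5) = 1099.957.
√((H+B)/B) = √((10.5+109)/109) = 1.0471.
Q* ≈ 1151.718.
S* = Q* · H/(H+B) = 1151.718 × 10.5/119.5 ≈ 101.197.

S* ≈ 101.2 boxes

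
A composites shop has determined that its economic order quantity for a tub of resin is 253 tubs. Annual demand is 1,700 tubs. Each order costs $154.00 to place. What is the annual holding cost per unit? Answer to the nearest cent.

H ≈ $8.18

Invert the EOQ relation Q*² = 2DS/H.
From Q* = √(2DS/H): H = 2DS / Q*² = 2 × 1,700 × 154 / 253² = 8.1801.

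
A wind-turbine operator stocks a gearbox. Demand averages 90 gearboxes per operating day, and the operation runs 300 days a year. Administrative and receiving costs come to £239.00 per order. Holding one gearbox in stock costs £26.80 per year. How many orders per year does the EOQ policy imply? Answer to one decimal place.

N ≈ 38.9 orders per year

Annual demand D = 90 × 300 = 27,000.
The optimal lot size = √(2DS/H) = √(2 × 27,000 × 239 / 26.8) ≈ 693.95.
Orders per year = D / Q* = 27,000 / 693.95 ≈ 38.908.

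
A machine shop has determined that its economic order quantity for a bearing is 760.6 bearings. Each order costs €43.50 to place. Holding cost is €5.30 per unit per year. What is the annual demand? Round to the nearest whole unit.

Invert the EOQ relation Q*² = 2DS/H.
From Q* = √(2DS/H): D = Q*²H / (2S) = 760.6² × 5.3 / (2 × 43.5) = 35242.707.

D ≈ 35,243 bearings per year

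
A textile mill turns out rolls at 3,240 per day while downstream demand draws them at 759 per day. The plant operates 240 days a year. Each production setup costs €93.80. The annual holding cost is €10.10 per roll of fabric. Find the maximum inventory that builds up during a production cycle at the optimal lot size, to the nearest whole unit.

I_max ≈ 1,610 rolls

Annual demand D = 759 × 240 = 182,160.
Production build-up factor (1 − d/p) = 1 − 759/3,240 = 0.7657.
Q* = √(2DS / (H(1 − d/p))) = √(2 × 182,160 × 93.8 / (10.1 × 0.7657)).
= √(34,173,216 / 7.734) ≈ 2102.042.
Maximum inventory = Q*(1 − d/p) = 2102.042 × 0.7657 ≈ 1609.619.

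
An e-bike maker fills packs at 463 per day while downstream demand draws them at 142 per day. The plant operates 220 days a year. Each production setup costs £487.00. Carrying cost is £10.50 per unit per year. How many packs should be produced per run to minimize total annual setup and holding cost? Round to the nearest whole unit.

Q* ≈ 2,044 packs

Annual demand D = 142 × 220 = 31,240.
Production build-up factor (1 − d/p) = 1 − 142/463 = 0.6933.
Q* = √(2DS / (H(1 − d/p))) = √(2 × 31,240 × 487 / (10.5 × 0.6933)).
= √(30,427,760 / 7.2797) ≈ 2044.459.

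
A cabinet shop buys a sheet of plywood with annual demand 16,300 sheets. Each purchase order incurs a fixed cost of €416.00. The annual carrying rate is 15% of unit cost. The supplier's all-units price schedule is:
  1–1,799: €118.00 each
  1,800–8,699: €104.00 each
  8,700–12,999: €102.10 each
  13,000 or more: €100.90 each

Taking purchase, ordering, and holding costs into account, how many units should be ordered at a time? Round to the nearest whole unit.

Holding cost per unit per year at price C is H = 0.15·C.
Evaluate total cost at each tier's feasible EOQ or, if the EOQ is below the tier, at the tier's minimum quantity.
EOQ at €118.00 = 875.3 (feasible in tier 1): TC = 16,300×€118.00 + (16,300/875.3)×416 + (875.3/2)×0.15×€118.00 = €1,938,893.23.
EOQ at €104.00 = 932.4 < 1800, so use break Q=1800: TC = 16,300×€104.00 + (16,300/1800.0)×416 + (1800.0/2)×0.15×€104.00 = €1,713,007.11.
EOQ at €102.10 = 941.0 < 8700, so use break Q=8700: TC = 16,300×€102.10 + (16,300/8700.0)×416 + (8700.0/2)×0.15×€102.10 = €1,731,629.65.
EOQ at €100.90 = 946.6 < 13000, so use break Q=13000: TC = 16,300×€100.90 + (16,300/13000.0)×416 + (13000.0/2)×0.15×€100.90 = €1,743,569.10.
Lowest total cost is €1,713,007.11 at Q = 1800.0.

Q* ≈ 1,800 sheets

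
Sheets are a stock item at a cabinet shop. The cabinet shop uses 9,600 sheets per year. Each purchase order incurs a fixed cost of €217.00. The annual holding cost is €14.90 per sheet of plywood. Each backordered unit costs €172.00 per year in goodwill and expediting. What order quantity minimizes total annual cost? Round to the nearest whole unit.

With planned backorders, Q* = √(2DS/H) · √((H+B)/B).
√(2DS/H) = √(2 × 9,600 × 217 / 14.9) = 528.795.
√((H+B)/B) = √((14.9+172)/172) = 1.0424.
Q* ≈ 551.224.

Q* ≈ 551 sheets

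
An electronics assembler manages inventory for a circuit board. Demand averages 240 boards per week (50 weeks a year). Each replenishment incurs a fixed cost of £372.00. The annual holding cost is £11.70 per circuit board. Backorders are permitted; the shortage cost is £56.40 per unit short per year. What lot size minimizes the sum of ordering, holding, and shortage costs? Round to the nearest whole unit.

Annual demand D = 240 × 50 = 12,000.
With planned backorders, Q* = √(2DS/H) · √((H+B)/B).
√(2DS/H) = √(2 × 12,000 × 372 / 11.7) = 873.543.
√((H+B)/B) = √((11.7+56.4)/56.4) = 1.0988.
Q* ≈ 959.883.

Q* ≈ 960 boards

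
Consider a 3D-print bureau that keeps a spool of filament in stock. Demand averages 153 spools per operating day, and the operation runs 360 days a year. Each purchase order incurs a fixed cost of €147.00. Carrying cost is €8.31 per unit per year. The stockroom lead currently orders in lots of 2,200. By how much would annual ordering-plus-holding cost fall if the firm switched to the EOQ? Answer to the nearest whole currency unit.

Extra cost ≈ €1,221 per year

Annual demand D = 153 × 360 = 55,080.
EOQ = √(2DS/H) = √(2 × 55,080 × 147 / 8.31) ≈ 1395.95.
Cost at Q* = (D/Q*)S + (Q*/2)H = √(2DSH) ≈ €11,600.35.
Cost at Q = 2,200: (55,080/2,200)×147 + (2,200/2)×8.31 = €3,680.35 + €9,141.00 = €12,821.35.
Excess = €12,821.35 − €11,600.35 = €1,220.99.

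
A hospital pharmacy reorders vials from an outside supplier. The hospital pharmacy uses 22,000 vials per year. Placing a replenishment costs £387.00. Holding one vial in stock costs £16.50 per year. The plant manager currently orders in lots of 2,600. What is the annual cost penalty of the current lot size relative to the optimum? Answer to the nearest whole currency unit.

Extra cost ≈ £7,963 per year

EOQ = √(2DS/H) = √(2 × 22,000 × 387 / 16.5) ≈ 1015.87.
Cost at Q* = (D/Q*)S + (Q*/2)H = √(2DSH) ≈ £16,761.92.
Cost at Q = 2,600: (22,000/2,600)×387 + (2,600/2)×16.5 = £3,274.62 + £21,450.00 = £24,724.62.
Excess = £24,724.62 − £16,761.92 = £7,962.69.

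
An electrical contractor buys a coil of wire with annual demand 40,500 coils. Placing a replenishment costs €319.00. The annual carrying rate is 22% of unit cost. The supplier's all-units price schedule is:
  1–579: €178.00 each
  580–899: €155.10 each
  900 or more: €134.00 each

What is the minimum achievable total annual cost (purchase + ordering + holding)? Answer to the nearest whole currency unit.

TC* ≈ €5,454,600

Holding cost per unit per year at price C is H = 0.22·C.
Evaluate total cost at each tier's feasible EOQ or, if the EOQ is below the tier, at the tier's minimum quantity.
Tier 1 (€178.00): EOQ = 812.3 exceeds tier's upper bound 579, so this tier is dominated.
EOQ at €155.10 = 870.2 (feasible in tier 2): TC = 40,500×€155.10 + (40,500/870.2)×319 + (870.2/2)×0.22×€155.10 = €6,311,243.07.
EOQ at €134.00 = 936.2 (feasible in tier 3): TC = 40,500×€134.00 + (40,500/936.2)×319 + (936.2/2)×0.22×€134.00 = €5,454,599.52.
Lowest total cost among the candidates is at Q = 936.2.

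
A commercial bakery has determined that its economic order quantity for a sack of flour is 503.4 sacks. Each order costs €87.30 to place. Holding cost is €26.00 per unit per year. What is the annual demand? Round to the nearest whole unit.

Invert the EOQ relation Q*² = 2DS/H.
From Q* = √(2DS/H): D = Q*²H / (2S) = 503.4² × 26 / (2 × 87.3) = 37735.971.

D ≈ 37,736 sacks per year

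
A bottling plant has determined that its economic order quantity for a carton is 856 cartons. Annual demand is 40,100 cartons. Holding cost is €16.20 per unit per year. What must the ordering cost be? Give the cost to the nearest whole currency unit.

Invert the EOQ relation Q*² = 2DS/H.
From Q* = √(2DS/H): S = Q*²H / (2D) = 856² × 16.2 / (2 × 40,100) = 148.0090.

S ≈ €148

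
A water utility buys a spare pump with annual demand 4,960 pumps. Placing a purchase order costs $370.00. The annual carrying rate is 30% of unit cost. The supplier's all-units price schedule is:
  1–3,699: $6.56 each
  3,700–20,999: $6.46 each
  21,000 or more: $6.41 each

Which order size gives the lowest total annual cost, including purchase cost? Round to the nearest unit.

Holding cost per unit per year at price C is H = 0.30·C.
Candidates are each tier's EOQ (if it falls in that tier) and each price-break quantity.
EOQ at $6.56 = 1365.7 (feasible in tier 1): TC = 4,960×$6.56 + (4,960/1365.7)×370 + (1365.7/2)×0.30×$6.56 = $35,225.23.
EOQ at $6.46 = 1376.2 < 3700, so use break Q=3700: TC = 4,960×$6.46 + (4,960/3700.0)×370 + (3700.0/2)×0.30×$6.46 = $36,122.90.
EOQ at $6.41 = 1381.6 < 21000, so use break Q=21000: TC = 4,960×$6.41 + (4,960/21000.0)×370 + (21000.0/2)×0.30×$6.41 = $52,072.49.
Lowest total cost is $35,225.23 at Q = 1365.7.

Q* ≈ 1,366 pumps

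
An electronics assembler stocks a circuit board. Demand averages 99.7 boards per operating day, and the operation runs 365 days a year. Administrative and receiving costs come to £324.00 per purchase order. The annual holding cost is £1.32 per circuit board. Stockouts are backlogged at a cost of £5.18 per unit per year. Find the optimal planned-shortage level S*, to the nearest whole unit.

Annual demand D = 99.7 × 365 = 36,390.5.
With planned backorders, Q* = √(2DS/H) · √((H+B)/B).
√(2DS/H) = √(2 × 36,390.5 × 324 / 1.32) = 4226.633.
√((H+B)/B) = √((1.32+5.18)/5.18) = 1.1202.
Q* ≈ 4734.633.
S* = Q* · H/(H+B) = 4734.633 × 1.32/6.5 ≈ 961.495.

S* ≈ 961 boards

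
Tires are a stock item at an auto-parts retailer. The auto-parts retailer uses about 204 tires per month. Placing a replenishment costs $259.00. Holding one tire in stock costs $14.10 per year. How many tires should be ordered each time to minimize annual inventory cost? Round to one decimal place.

Annual demand D = 204 × 12 = 2,448.
EOQ = √(2DS / H) = √(2 × 2,448 × 259 / 14.1).
= √(1,268,064 / 14.1) = √89,933.617 ≈ 299.889.

Q* ≈ 299.9 tires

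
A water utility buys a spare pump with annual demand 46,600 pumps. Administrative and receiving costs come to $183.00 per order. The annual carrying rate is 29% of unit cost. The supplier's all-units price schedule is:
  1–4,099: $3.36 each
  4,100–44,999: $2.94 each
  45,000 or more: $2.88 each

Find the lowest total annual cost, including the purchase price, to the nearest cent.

TC* ≈ $140,817.35

Holding cost per unit per year at price C is H = 0.29·C.
For each price level, check whether its EOQ is feasible; otherwise the best quantity at that price is the breakpoint.
Tier 1 ($3.36): EOQ = 4183.7 exceeds tier's upper bound 4099, so this tier is dominated.
EOQ at $2.94 = 4472.6 (feasible in tier 2): TC = 46,600×$2.94 + (46,600/4472.6)×183 + (4472.6/2)×0.29×$2.94 = $140,817.35.
EOQ at $2.88 = 4519.0 < 45000, so use break Q=45000: TC = 46,600×$2.88 + (46,600/45000.0)×183 + (45000.0/2)×0.29×$2.88 = $153,189.51.
Lowest total cost among the candidates is at Q = 4472.6.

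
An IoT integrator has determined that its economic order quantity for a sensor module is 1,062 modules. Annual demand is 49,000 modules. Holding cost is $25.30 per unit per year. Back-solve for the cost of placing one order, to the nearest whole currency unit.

Invert the EOQ relation Q*² = 2DS/H.
From Q* = √(2DS/H): S = Q*²H / (2D) = 1,062² × 25.3 / (2 × 49,000) = 291.1679.

S ≈ $291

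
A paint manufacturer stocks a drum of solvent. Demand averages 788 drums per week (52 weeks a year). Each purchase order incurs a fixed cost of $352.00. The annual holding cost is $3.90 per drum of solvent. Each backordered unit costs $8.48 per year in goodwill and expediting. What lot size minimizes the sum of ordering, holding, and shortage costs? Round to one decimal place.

Q* ≈ 3,286.1 drums

Annual demand D = 788 × 52 = 40,976.
With planned backorders, Q* = √(2DS/H) · √((H+B)/B).
√(2DS/H) = √(2 × 40,976 × 352 / 3.9) = 2719.686.
√((H+B)/B) = √((3.9+8.48)/8.48) = 1.2083.
Q* ≈ 3286.103.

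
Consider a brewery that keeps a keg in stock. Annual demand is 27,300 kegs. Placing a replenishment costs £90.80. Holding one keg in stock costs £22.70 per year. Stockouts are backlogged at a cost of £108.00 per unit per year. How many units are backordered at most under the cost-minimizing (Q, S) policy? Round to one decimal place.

S* ≈ 89.3 kegs

With planned backorders, Q* = √(2DS/H) · √((H+B)/B).
√(2DS/H) = √(2 × 27,300 × 90.8 / 22.7) = 467.333.
√((H+B)/B) = √((22.7+108)/108) = 1.1001.
Q* ≈ 514.105.
S* = Q* · H/(H+B) = 514.105 × 22.7/130.7 ≈ 89.290.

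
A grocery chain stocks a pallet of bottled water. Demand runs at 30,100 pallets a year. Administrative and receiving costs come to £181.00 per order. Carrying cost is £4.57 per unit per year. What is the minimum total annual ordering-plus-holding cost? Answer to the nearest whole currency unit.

TC* ≈ £7,057

The optimal lot size = √(2DS/H) = √(2 × 30,100 × 181 / 4.57) ≈ 1544.11.
At the optimum the two cost components are equal, so total cost = 2·(Q*/2)H = Q*·H.
Minimum total = √(2DSH) = √(2 × 30,100 × 181 × 4.57) ≈ 7056.602.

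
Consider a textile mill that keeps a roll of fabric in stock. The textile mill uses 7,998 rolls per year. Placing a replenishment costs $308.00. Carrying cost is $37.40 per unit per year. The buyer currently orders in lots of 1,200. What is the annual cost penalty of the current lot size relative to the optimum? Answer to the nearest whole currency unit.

Extra cost ≈ $10,919 per year

EOQ = √(2DS/H) = √(2 × 7,998 × 308 / 37.4) ≈ 362.95.
Cost at Q* = (D/Q*)S + (Q*/2)H = √(2DSH) ≈ $13,574.28.
Cost at Q = 1,200: (7,998/1,200)×308 + (1,200/2)×37.4 = $2,052.82 + $22,440.00 = $24,492.82.
Excess = $24,492.82 − $13,574.28 = $10,918.54.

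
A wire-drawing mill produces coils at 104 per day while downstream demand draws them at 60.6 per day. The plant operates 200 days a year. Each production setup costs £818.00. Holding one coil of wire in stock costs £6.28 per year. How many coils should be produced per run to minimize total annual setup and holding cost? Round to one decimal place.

Annual demand D = 60.6 × 200 = 12,120.
Production build-up factor (1 − d/p) = 1 − 60.6/104 = 0.4173.
Q* = √(2DS / (H(1 − d/p))) = √(2 × 12,120 × 818 / (6.28 × 0.4173)).
= √(19,828,320 / 2.6207) ≈ 2750.648.

Q* ≈ 2,750.6 coils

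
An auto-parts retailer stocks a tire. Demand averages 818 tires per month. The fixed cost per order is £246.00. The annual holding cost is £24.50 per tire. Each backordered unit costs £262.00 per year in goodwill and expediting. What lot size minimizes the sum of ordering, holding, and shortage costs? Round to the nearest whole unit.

Annual demand D = 818 × 12 = 9,816.
With planned backorders, Q* = √(2DS/H) · √((H+B)/B).
√(2DS/H) = √(2 × 9,816 × 246 / 24.5) = 443.983.
√((H+B)/B) = √((24.5+262)/262) = 1.0457.
Q* ≈ 464.278.

Q* ≈ 464 tires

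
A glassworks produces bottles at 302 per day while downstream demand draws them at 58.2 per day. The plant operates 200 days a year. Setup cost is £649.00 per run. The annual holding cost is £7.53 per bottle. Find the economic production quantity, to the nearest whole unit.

Annual demand D = 58.2 × 200 = 11,640.
Production build-up factor (1 − d/p) = 1 − 58.2/302 = 0.8073.
Q* = √(2DS / (H(1 − d/p))) = √(2 × 11,640 × 649 / (7.53 × 0.8073)).
= √(15,108,720 / 6.0789) ≈ 1576.533.

Q* ≈ 1,577 bottles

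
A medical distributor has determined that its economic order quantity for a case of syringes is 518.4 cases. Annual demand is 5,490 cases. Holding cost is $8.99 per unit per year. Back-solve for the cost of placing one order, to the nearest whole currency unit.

S ≈ $220

Squaring Q* = √(2DS/H) gives Q*² = 2DS/H.
From Q* = √(2DS/H): S = Q*²H / (2D) = 518.4² × 8.99 / (2 × 5,490) = 220.0328.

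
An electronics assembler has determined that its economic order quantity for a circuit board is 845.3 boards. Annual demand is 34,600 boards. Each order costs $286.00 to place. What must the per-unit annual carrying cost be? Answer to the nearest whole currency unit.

H ≈ $28

The basic EOQ model gives Q* = √(2DS/H); rearrange for the unknown.
From Q* = √(2DS/H): H = 2DS / Q*² = 2 × 34,600 × 286 / 845.3² = 27.6981.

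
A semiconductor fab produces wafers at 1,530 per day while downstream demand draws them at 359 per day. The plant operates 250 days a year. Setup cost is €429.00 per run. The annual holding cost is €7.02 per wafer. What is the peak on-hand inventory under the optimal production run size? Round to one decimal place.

Annual demand D = 359 × 250 = 89,750.
Production build-up factor (1 − d/p) = 1 − 359/1,530 = 0.7654.
Q* = √(2DS / (H(1 − d/p))) = √(2 × 89,750 × 429 / (7.02 × 0.7654)).
= √(77,005,500 / 5.3728) ≈ 3785.817.
Maximum inventory = Q*(1 − d/p) = 3785.817 × 0.7654 ≈ 2897.511.

I_max ≈ 2,897.5 wafers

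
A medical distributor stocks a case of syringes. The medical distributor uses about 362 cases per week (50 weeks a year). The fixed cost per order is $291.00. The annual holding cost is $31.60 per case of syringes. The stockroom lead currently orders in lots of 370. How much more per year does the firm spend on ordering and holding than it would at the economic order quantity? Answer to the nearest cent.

Extra cost ≈ $1,836.39 per year

Annual demand D = 362 × 50 = 18,100.
EOQ = √(2DS/H) = √(2 × 18,100 × 291 / 31.6) ≈ 577.37.
Cost at Q* = (D/Q*)S + (Q*/2)H = √(2DSH) ≈ $18,245.02.
Cost at Q = 370: (18,100/370)×291 + (370/2)×31.6 = $14,235.41 + $5,846.00 = $20,081.41.
Excess = $20,081.41 − $18,245.02 = $1,836.39.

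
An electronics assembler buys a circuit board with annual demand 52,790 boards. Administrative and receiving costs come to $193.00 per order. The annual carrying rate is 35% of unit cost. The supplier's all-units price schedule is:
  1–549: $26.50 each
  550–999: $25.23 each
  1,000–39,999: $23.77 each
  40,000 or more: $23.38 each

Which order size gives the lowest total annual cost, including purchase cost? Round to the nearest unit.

Q* ≈ 1,565 boards

Holding cost per unit per year at price C is H = 0.35·C.
Candidates are each tier's EOQ (if it falls in that tier) and each price-break quantity.
Tier 1 ($26.50): EOQ = 1482.2 exceeds tier's upper bound 549, so this tier is dominated.
Tier 2 ($25.23): EOQ = 1519.1 exceeds tier's upper bound 999, so this tier is dominated.
EOQ at $23.77 = 1565.0 (feasible in tier 3): TC = 52,790×$23.77 + (52,790/1565.0)×193 + (1565.0/2)×0.35×$23.77 = $1,267,838.51.
EOQ at $23.38 = 1578.0 < 40000, so use break Q=40000: TC = 52,790×$23.38 + (52,790/40000.0)×193 + (40000.0/2)×0.35×$23.38 = $1,398,144.91.
Lowest total cost is $1,267,838.51 at Q = 1565.0.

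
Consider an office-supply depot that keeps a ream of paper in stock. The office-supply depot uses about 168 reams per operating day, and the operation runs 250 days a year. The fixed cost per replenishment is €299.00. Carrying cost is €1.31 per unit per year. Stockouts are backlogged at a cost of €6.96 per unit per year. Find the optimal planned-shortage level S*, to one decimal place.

Annual demand D = 168 × 250 = 42,000.
With planned backorders, Q* = √(2DS/H) · √((H+B)/B).
√(2DS/H) = √(2 × 42,000 × 299 / 1.31) = 4378.644.
√((H+B)/B) = √((1.31+6.96)/6.96) = 1.0901.
Q* ≈ 4772.959.
S* = Q* · H/(H+B) = 4772.959 × 1.31/8.27 ≈ 756.055.

S* ≈ 756.1 reams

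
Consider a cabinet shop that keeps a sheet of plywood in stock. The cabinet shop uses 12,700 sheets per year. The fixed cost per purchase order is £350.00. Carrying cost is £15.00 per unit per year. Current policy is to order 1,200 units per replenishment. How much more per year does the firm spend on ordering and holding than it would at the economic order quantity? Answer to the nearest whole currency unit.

Extra cost ≈ £1,156 per year

EOQ = √(2DS/H) = √(2 × 12,700 × 350 / 15) ≈ 769.85.
Cost at Q* = (D/Q*)S + (Q*/2)H = √(2DSH) ≈ £11,547.73.
Cost at Q = 1,200: (12,700/1,200)×350 + (1,200/2)×15 = £3,704.17 + £9,000.00 = £12,704.17.
Excess = £12,704.17 − £11,547.73 = £1,156.44.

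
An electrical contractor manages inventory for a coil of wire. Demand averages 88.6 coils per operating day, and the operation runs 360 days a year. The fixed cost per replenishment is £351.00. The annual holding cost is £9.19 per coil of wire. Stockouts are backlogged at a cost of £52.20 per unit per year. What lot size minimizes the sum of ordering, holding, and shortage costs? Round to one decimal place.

Annual demand D = 88.6 × 360 = 31,896.
With planned backorders, Q* = √(2DS/H) · √((H+B)/B).
√(2DS/H) = √(2 × 31,896 × 351 / 9.19) = 1560.914.
√((H+B)/B) = √((9.19+52.2)/52.2) = 1.0845.
Q* ≈ 1692.749.

Q* ≈ 1,692.7 coils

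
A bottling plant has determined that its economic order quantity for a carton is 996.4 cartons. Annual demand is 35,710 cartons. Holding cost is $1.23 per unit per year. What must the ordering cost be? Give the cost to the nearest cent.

S ≈ $17.10

The basic EOQ model gives Q* = √(2DS/H); rearrange for the unknown.
From Q* = √(2DS/H): S = Q*²H / (2D) = 996.4² × 1.23 / (2 × 35,710) = 17.0983.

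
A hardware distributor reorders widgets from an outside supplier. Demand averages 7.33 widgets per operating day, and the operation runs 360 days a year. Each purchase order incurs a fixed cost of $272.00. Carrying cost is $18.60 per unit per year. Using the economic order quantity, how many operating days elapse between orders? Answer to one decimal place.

Annual demand D = 7.33 × 360 = 2,638.8.
Q* = √(2DS/H) = √(2 × 2,638.8 × 272 / 18.6) ≈ 277.81.
Cycle time = Q*/D × 360 = 277.81 / 2,638.8 × 360 ≈ 37.900 days.

T ≈ 37.9 days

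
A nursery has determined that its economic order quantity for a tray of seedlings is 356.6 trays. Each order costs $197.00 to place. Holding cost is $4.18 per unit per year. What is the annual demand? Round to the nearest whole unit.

D ≈ 1,349 trays per year

Squaring Q* = √(2DS/H) gives Q*² = 2DS/H.
From Q* = √(2DS/H): D = Q*²H / (2S) = 356.6² × 4.18 / (2 × 197) = 1349.096.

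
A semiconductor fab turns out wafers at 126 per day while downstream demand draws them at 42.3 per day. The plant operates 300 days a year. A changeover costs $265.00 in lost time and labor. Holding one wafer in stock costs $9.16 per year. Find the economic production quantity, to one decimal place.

Q* ≈ 1,051.3 wafers

Annual demand D = 42.3 × 300 = 12,690.
Production build-up factor (1 − d/p) = 1 − 42.3/126 = 0.6643.
Q* = √(2DS / (H(1 − d/p))) = √(2 × 12,690 × 265 / (9.16 × 0.6643)).
= √(6,725,700 / 6.0849) ≈ 1051.341.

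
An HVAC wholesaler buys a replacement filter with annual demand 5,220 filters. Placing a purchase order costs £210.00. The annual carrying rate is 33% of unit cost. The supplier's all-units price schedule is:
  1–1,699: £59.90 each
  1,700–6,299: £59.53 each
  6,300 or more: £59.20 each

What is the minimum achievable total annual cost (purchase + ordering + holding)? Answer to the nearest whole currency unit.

Holding cost per unit per year at price C is H = 0.33·C.
Evaluate total cost at each tier's feasible EOQ or, if the EOQ is below the tier, at the tier's minimum quantity.
EOQ at £59.90 = 333.0 (feasible in tier 1): TC = 5,220×£59.90 + (5,220/333.0)×210 + (333.0/2)×0.33×£59.90 = £319,261.10.
EOQ at £59.53 = 334.1 < 1700, so use break Q=1700: TC = 5,220×£59.53 + (5,220/1700.0)×210 + (1700.0/2)×0.33×£59.53 = £328,089.59.
EOQ at £59.20 = 335.0 < 6300, so use break Q=6300: TC = 5,220×£59.20 + (5,220/6300.0)×210 + (6300.0/2)×0.33×£59.20 = £370,736.40.
Lowest total cost among the candidates is at Q = 333.0.

TC* ≈ £319,261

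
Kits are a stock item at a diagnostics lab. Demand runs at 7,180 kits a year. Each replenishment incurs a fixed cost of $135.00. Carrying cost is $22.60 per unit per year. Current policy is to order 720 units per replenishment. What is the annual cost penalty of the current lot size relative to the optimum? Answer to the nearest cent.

EOQ = √(2DS/H) = √(2 × 7,180 × 135 / 22.6) ≈ 292.88.
Cost at Q* = (D/Q*)S + (Q*/2)H = √(2DSH) ≈ $6,619.09.
Cost at Q = 720: (7,180/720)×135 + (720/2)×22.6 = $1,346.25 + $8,136.00 = $9,482.25.
Excess = $9,482.25 − $6,619.09 = $2,863.16.

Extra cost ≈ $2,863.16 per year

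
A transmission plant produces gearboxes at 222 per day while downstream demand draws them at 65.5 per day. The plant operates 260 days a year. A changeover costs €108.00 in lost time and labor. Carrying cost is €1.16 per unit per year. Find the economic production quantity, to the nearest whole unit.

Q* ≈ 2,121 gearboxes

Annual demand D = 65.5 × 260 = 17,030.
Production build-up factor (1 − d/p) = 1 − 65.5/222 = 0.7050.
Q* = √(2DS / (H(1 − d/p))) = √(2 × 17,030 × 108 / (1.16 × 0.7050)).
= √(3,678,480 / 0.8177) ≈ 2120.921.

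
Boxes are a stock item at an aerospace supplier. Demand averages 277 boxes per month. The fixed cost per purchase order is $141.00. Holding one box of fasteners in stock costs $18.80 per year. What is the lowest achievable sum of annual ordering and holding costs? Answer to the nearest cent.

Annual demand D = 277 × 12 = 3,324.
The optimal lot size = √(2DS/H) = √(2 × 3,324 × 141 / 18.8) ≈ 223.29.
At Q*, ordering cost (D/Q*)S equals holding cost (Q*/2)H, each = √(DSH/2).
Minimum total = √(2DSH) = √(2 × 3,324 × 141 × 18.8) ≈ 4197.918.

TC* ≈ $4,197.92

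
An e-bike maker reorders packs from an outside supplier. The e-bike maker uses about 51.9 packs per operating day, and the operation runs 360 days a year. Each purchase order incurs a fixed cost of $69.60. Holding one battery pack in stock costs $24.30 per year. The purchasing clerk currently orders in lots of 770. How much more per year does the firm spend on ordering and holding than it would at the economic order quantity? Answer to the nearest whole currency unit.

Annual demand D = 51.9 × 360 = 18,684.
EOQ = √(2DS/H) = √(2 × 18,684 × 69.6 / 24.3) ≈ 327.15.
Cost at Q* = (D/Q*)S + (Q*/2)H = √(2DSH) ≈ $7,949.83.
Cost at Q = 770: (18,684/770)×69.6 + (770/2)×24.3 = $1,688.84 + $9,355.50 = $11,044.34.
Excess = $11,044.34 − $7,949.83 = $3,094.51.

Extra cost ≈ $3,095 per year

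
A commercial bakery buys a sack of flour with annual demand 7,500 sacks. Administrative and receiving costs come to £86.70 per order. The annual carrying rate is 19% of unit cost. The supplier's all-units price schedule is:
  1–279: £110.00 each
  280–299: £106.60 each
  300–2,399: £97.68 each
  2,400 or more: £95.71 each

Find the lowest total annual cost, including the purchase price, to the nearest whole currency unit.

Holding cost per unit per year at price C is H = 0.19·C.
Evaluate total cost at each tier's feasible EOQ or, if the EOQ is below the tier, at the tier's minimum quantity.
EOQ at £110.00 = 249.4 (feasible in tier 1): TC = 7,500×£110.00 + (7,500/249.4)×86.7 + (249.4/2)×0.19×£110.00 = £830,213.49.
EOQ at £106.60 = 253.4 < 280, so use break Q=280: TC = 7,500×£106.60 + (7,500/280.0)×86.7 + (280.0/2)×0.19×£106.60 = £804,657.88.
EOQ at £97.68 = 264.7 < 300, so use break Q=300: TC = 7,500×£97.68 + (7,500/300.0)×86.7 + (300.0/2)×0.19×£97.68 = £737,551.38.
EOQ at £95.71 = 267.4 < 2400, so use break Q=2400: TC = 7,500×£95.71 + (7,500/2400.0)×86.7 + (2400.0/2)×0.19×£95.71 = £739,917.82.
Lowest total cost among the candidates is at Q = 300.0.

TC* ≈ £737,551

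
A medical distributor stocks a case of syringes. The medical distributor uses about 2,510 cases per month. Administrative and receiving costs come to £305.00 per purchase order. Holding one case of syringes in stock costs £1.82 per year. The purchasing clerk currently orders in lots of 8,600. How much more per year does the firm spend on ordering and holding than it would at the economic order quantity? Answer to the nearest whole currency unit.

Annual demand D = 2,510 × 12 = 30,120.
EOQ = √(2DS/H) = √(2 × 30,120 × 305 / 1.82) ≈ 3177.29.
Cost at Q* = (D/Q*)S + (Q*/2)H = √(2DSH) ≈ £5,782.67.
Cost at Q = 8,600: (30,120/8,600)×305 + (8,600/2)×1.82 = £1,068.21 + £7,826.00 = £8,894.21.
Excess = £8,894.21 − £5,782.67 = £3,111.54.

Extra cost ≈ £3,112 per year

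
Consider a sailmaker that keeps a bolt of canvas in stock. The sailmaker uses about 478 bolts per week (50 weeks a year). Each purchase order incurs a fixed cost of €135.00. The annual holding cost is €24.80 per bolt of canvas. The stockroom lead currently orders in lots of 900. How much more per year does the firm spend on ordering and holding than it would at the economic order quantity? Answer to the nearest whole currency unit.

Annual demand D = 478 × 50 = 23,900.
EOQ = √(2DS/H) = √(2 × 23,900 × 135 / 24.8) ≈ 510.10.
Cost at Q* = (D/Q*)S + (Q*/2)H = √(2DSH) ≈ €12,650.47.
Cost at Q = 900: (23,900/900)×135 + (900/2)×24.8 = €3,585.00 + €11,160.00 = €14,745.00.
Excess = €14,745.00 − €12,650.47 = €2,094.53.

Extra cost ≈ €2,095 per year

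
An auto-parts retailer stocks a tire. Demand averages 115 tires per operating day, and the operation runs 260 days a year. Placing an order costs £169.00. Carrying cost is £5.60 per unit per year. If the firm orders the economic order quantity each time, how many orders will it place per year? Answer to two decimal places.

N ≈ 22.26 orders per year

Annual demand D = 115 × 260 = 29,900.
The optimal lot size = √(2DS/H) = √(2 × 29,900 × 169 / 5.6) ≈ 1343.38.
Orders per year = D / Q* = 29,900 / 1343.38 ≈ 22.257.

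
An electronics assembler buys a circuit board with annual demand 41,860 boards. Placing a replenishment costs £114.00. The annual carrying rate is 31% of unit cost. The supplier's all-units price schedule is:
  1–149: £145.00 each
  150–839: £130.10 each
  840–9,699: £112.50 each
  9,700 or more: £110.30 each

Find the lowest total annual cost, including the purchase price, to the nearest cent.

Holding cost per unit per year at price C is H = 0.31·C.
For each price level, check whether its EOQ is feasible; otherwise the best quantity at that price is the breakpoint.
Tier 1 (£145.00): EOQ = 460.8 exceeds tier's upper bound 149, so this tier is dominated.
EOQ at £130.10 = 486.5 (feasible in tier 2): TC = 41,860×£130.10 + (41,860/486.5)×114 + (486.5/2)×0.31×£130.10 = £5,465,605.44.
EOQ at £112.50 = 523.1 < 840, so use break Q=840: TC = 41,860×£112.50 + (41,860/840.0)×114 + (840.0/2)×0.31×£112.50 = £4,729,578.50.
EOQ at £110.30 = 528.3 < 9700, so use break Q=9700: TC = 41,860×£110.30 + (41,860/9700.0)×114 + (9700.0/2)×0.31×£110.30 = £4,783,486.01.
Lowest total cost among the candidates is at Q = 840.0.

TC* ≈ £4,729,578.50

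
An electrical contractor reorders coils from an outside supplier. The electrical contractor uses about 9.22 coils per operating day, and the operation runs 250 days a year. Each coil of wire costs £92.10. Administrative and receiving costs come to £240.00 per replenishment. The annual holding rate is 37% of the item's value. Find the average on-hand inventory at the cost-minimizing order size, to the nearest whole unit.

Annual demand D = 9.22 × 250 = 2,305.
Holding cost H = 0.37 × £92.10 = £34.0770 per unit per year.
Q* = √(2DS/H) = √(2 × 2,305 × 240 / 34.077) ≈ 180.19.
Average inventory = Q*/2 ≈ 180.19 / 2 = 90.094.

Average inventory ≈ 90 coils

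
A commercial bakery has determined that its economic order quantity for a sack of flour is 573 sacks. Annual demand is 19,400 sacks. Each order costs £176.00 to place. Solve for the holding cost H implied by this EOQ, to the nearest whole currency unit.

The basic EOQ model gives Q* = √(2DS/H); rearrange for the unknown.
From Q* = √(2DS/H): H = 2DS / Q*² = 2 × 19,400 × 176 / 573² = 20.7987.

H ≈ £21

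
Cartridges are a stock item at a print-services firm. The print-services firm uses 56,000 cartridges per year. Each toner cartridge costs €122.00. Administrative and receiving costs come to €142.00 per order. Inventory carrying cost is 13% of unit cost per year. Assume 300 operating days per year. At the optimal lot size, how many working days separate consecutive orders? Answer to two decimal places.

Holding cost H = 0.13 × €122.00 = €15.8600 per unit per year.
The optimal lot size = √(2DS/H) = √(2 × 56,000 × 142 / 15.86) ≈ 1001.39.
Cycle time = Q*/D × 300 = 1001.39 / 56,000 × 300 ≈ 5.365 days.

T ≈ 5.36 days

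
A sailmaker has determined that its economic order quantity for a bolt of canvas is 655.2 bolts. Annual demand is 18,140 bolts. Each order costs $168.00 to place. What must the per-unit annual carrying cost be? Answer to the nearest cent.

H ≈ $14.20

Invert the EOQ relation Q*² = 2DS/H.
From Q* = √(2DS/H): H = 2DS / Q*² = 2 × 18,140 × 168 / 655.2² = 14.1981.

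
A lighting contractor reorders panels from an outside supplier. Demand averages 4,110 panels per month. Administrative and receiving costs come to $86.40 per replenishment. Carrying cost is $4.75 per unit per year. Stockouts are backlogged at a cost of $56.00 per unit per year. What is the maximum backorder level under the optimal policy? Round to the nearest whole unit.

Annual demand D = 4,110 × 12 = 49,320.
With planned backorders, Q* = √(2DS/H) · √((H+B)/B).
√(2DS/H) = √(2 × 49,320 × 86.4 / 4.75) = 1339.481.
√((H+B)/B) = √((4.75+56)/56) = 1.0415.
Q* ≈ 1395.133.
S* = Q* · H/(H+B) = 1395.133 × 4.75/60.75 ≈ 109.085.

S* ≈ 109 panels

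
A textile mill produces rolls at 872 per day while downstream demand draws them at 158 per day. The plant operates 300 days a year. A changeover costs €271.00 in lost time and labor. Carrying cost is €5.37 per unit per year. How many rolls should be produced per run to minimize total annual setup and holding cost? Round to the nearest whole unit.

Q* ≈ 2,417 rolls

Annual demand D = 158 × 300 = 47,400.
Production build-up factor (1 − d/p) = 1 − 158/872 = 0.8188.
Q* = √(2DS / (H(1 − d/p))) = √(2 × 47,400 × 271 / (5.37 × 0.8188)).
= √(25,690,800 / 4.397) ≈ 2417.190.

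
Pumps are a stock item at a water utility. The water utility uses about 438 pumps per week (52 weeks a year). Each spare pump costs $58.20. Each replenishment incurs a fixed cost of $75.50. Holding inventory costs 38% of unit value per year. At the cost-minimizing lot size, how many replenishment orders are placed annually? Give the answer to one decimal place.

N ≈ 57.8 orders per year

Annual demand D = 438 × 52 = 22,776.
Holding cost H = 0.38 × $58.20 = $22.1160 per unit per year.
The optimal lot size = √(2DS/H) = √(2 × 22,776 × 75.5 / 22.116) ≈ 394.34.
Orders per year = D / Q* = 22,776 / 394.34 ≈ 57.757.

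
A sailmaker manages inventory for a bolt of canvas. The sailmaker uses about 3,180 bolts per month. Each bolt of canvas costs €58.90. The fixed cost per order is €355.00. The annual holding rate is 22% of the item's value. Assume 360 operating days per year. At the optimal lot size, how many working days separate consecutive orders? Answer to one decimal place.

Annual demand D = 3,180 × 12 = 38,160.
Holding cost H = 0.22 × €58.90 = €12.9580 per unit per year.
The optimal lot size = √(2DS/H) = √(2 × 38,160 × 355 / 12.958) ≈ 1445.99.
Cycle time = Q*/D × 360 = 1445.99 / 38,160 × 360 ≈ 13.641 days.

T ≈ 13.6 days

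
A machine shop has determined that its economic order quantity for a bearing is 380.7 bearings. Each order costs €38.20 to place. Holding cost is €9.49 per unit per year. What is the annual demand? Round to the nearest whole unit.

D ≈ 18,003 bearings per year

The basic EOQ model gives Q* = √(2DS/H); rearrange for the unknown.
From Q* = √(2DS/H): D = Q*²H / (2S) = 380.7² × 9.49 / (2 × 38.2) = 18002.740.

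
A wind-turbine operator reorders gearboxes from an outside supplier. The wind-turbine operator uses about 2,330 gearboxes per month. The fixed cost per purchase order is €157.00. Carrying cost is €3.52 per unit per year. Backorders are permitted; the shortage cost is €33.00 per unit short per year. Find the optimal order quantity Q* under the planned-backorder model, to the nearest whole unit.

Annual demand D = 2,330 × 12 = 27,960.
With planned backorders, Q* = √(2DS/H) · √((H+B)/B).
√(2DS/H) = √(2 × 27,960 × 157 / 3.52) = 1579.291.
√((H+B)/B) = √((3.52+33)/33) = 1.0520.
Q* ≈ 1661.386.

Q* ≈ 1,661 gearboxes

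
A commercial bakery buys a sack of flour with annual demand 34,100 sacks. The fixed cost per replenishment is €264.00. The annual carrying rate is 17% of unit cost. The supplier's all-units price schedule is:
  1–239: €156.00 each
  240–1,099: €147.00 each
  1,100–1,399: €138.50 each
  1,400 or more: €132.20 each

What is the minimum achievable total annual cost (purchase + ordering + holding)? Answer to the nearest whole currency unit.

Holding cost per unit per year at price C is H = 0.17·C.
For each price level, check whether its EOQ is feasible; otherwise the best quantity at that price is the breakpoint.
Tier 1 (€156.00): EOQ = 824.0 exceeds tier's upper bound 239, so this tier is dominated.
EOQ at €147.00 = 848.8 (feasible in tier 2): TC = 34,100×€147.00 + (34,100/848.8)×264 + (848.8/2)×0.17×€147.00 = €5,033,911.79.
EOQ at €138.50 = 874.5 < 1100, so use break Q=1100: TC = 34,100×€138.50 + (34,100/1100.0)×264 + (1100.0/2)×0.17×€138.50 = €4,743,983.75.
EOQ at €132.20 = 895.1 < 1400, so use break Q=1400: TC = 34,100×€132.20 + (34,100/1400.0)×264 + (1400.0/2)×0.17×€132.20 = €4,530,182.09.
Lowest total cost among the candidates is at Q = 1400.0.

TC* ≈ €4,530,182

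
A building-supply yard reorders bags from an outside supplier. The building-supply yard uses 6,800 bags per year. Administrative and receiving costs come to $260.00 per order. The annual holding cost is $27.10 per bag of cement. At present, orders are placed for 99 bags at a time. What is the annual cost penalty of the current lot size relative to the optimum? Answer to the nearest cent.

Extra cost ≈ $9,410.98 per year

EOQ = √(2DS/H) = √(2 × 6,800 × 260 / 27.1) ≈ 361.22.
Cost at Q* = (D/Q*)S + (Q*/2)H = √(2DSH) ≈ $9,789.06.
Cost at Q = 99: (6,800/99)×260 + (99/2)×27.1 = $17,858.59 + $1,341.45 = $19,200.04.
Excess = $19,200.04 − $9,789.06 = $9,410.98.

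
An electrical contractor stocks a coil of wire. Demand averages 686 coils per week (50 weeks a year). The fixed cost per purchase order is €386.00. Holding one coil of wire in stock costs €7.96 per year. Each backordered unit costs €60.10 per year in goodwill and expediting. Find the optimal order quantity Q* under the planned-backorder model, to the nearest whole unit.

Annual demand D = 686 × 50 = 34,300.
With planned backorders, Q* = √(2DS/H) · √((H+B)/B).
√(2DS/H) = √(2 × 34,300 × 386 / 7.96) = 1823.892.
√((H+B)/B) = √((7.96+60.1)/60.1) = 1.0642.
Q* ≈ 1940.921.

Q* ≈ 1,941 coils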